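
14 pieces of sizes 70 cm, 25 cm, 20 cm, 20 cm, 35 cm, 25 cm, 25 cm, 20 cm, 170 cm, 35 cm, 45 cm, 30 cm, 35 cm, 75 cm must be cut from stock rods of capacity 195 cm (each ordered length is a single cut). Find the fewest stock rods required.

4

Total = 170 + 75 + 70 + 45 + 35 + 35 + 35 + 30 + 25 + 25 + 25 + 20 + 20 + 20 = 630 cm.
Lower bound: ⌈630/195⌉ = 4 stock rods.
A packing using 4 stock rods:
  stock rod 1: 170 + 25 = 195
  stock rod 2: 75 + 70 + 45 = 190
  stock rod 3: 35 + 35 + 35 + 30 + 25 + 25 = 185
  stock rod 4: 20 + 20 + 20 = 60
This matches the lower bound, so 4 is optimal.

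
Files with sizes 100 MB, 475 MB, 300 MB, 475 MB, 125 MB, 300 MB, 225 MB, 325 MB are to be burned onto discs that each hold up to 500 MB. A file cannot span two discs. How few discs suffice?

Total = 475 + 475 + 325 + 300 + 300 + 225 + 125 + 100 = 2325 MB.
Lower bound: ⌈2325/500⌉ = 5 discs.
A packing using 6 discs:
  disc 1: 475 = 475
  disc 2: 475 = 475
  disc 3: 325 + 125 = 450
  disc 4: 300 + 100 = 400
  disc 5: 300 = 300
  disc 6: 225 = 225
No arrangement into 5 discs stays within capacity, so 6 is optimal.

6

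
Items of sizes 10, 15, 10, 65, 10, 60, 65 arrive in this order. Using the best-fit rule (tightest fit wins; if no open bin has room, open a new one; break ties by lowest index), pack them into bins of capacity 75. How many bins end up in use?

  10 → bin 1 (new)  [load 10/75]
  15 → bin 1  [load 25/75]
  10 → bin 1  [load 35/75]
  65 → bin 2 (new)  [load 65/75]
  10 → bin 2  [load 75/75]
  60 → bin 3 (new)  [load 60/75]
  65 → bin 4 (new)  [load 65/75]
4 bins opened.

4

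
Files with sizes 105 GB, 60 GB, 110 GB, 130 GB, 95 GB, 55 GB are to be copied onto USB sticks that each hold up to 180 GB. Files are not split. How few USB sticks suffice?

Total = 130 + 110 + 105 + 95 + 60 + 55 = 555 GB.
Lower bound: ⌈555/180⌉ = 4 USB sticks.
A packing using 4 USB sticks:
  USB stick 1: 130 = 130
  USB stick 2: 110 + 60 = 170
  USB stick 3: 105 + 55 = 160
  USB stick 4: 95 = 95
This matches the lower bound, so 4 is optimal.

4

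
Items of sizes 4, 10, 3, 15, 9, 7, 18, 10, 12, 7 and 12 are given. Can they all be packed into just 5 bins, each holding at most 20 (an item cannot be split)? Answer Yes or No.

No

Total = 107; ⌈107/20⌉ = 6.
At least 6 bins are required, but only 5 are allowed.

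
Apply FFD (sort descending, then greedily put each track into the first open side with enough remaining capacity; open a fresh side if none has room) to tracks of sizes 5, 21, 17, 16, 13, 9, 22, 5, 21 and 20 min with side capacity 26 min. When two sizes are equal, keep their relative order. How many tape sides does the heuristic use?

7

Sorted descending: 22, 21, 21, 20, 17, 16, 13, 9, 5, 5.
  22 → side 1 (new)  [load 22/26]
  21 → side 2 (new)  [load 21/26]
  21 → side 3 (new)  [load 21/26]
  20 → side 4 (new)  [load 20/26]
  17 → side 5 (new)  [load 17/26]
  16 → side 6 (new)  [load 16/26]
  13 → side 7 (new)  [load 13/26]
  9 → side 5  [load 26/26]
  5 → side 2  [load 26/26]
  5 → side 3  [load 26/26]
7 tape sides opened.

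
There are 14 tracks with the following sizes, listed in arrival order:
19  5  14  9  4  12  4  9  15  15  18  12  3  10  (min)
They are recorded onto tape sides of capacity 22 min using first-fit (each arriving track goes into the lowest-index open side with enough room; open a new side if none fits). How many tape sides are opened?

8

  19 → side 1 (new)  [load 19/22]
  5 → side 2 (new)  [load 5/22]
  14 → side 2  [load 19/22]
  9 → side 3 (new)  [load 9/22]
  4 → side 3  [load 13/22]
  12 → side 4 (new)  [load 12/22]
  4 → side 3  [load 17/22]
  9 → side 4  [load 21/22]
  15 → side 5 (new)  [load 15/22]
  15 → side 6 (new)  [load 15/22]
  18 → side 7 (new)  [load 18/22]
  12 → side 8 (new)  [load 12/22]
  3 → side 1  [load 22/22]
  10 → side 8  [load 22/22]
8 tape sides opened.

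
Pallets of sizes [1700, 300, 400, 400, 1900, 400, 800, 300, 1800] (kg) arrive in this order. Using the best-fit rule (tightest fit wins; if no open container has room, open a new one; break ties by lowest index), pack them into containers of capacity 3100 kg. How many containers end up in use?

  1700 → container 1 (new)  [load 1700/3100]
  300 → container 1  [load 2000/3100]
  400 → container 1  [load 2400/3100]
  400 → container 1  [load 2800/3100]
  1900 → container 2 (new)  [load 1900/3100]
  400 → container 2  [load 2300/3100]
  800 → container 2  [load 3100/3100]
  300 → container 1  [load 3100/3100]
  1800 → container 3 (new)  [load 1800/3100]
3 containers opened.

3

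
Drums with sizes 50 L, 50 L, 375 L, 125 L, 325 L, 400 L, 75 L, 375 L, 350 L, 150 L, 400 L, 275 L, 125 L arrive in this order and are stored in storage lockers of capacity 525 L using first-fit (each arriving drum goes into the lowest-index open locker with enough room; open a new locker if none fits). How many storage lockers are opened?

7

  50 → locker 1 (new)  [load 50/525]
  50 → locker 1  [load 100/525]
  375 → locker 1  [load 475/525]
  125 → locker 2 (new)  [load 125/525]
  325 → locker 2  [load 450/525]
  400 → locker 3 (new)  [load 400/525]
  75 → locker 2  [load 525/525]
  375 → locker 4 (new)  [load 375/525]
  350 → locker 5 (new)  [load 350/525]
  150 → locker 4  [load 525/525]
  400 → locker 6 (new)  [load 400/525]
  275 → locker 7 (new)  [load 275/525]
  125 → locker 3  [load 525/525]
7 storage lockers opened.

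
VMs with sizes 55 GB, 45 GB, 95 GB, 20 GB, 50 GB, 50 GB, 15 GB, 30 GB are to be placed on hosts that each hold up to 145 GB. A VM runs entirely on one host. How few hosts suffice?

Total = 95 + 55 + 50 + 50 + 45 + 30 + 20 + 15 = 360 GB.
Lower bound: ⌈360/145⌉ = 3 hosts.
A packing using 3 hosts:
  host 1: 95 + 50 = 145
  host 2: 55 + 50 + 30 = 135
  host 3: 45 + 20 + 15 = 80
This matches the lower bound, so 3 is optimal.

3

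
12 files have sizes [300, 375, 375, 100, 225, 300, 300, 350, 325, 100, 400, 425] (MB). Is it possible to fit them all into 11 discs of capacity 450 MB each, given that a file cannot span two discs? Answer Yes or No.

Yes

A valid assignment using 10 discs:
  disc 1: 425 = 425
  disc 2: 400 = 400
  disc 3: 375 = 375
  disc 4: 375 = 375
  disc 5: 350 + 100 = 450
  disc 6: 325 + 100 = 425
  disc 7: 300 = 300
  disc 8: 300 = 300
  disc 9: 300 = 300
  disc 10: 225 = 225
That uses only 10 ≤ 11, so 11 discs are enough.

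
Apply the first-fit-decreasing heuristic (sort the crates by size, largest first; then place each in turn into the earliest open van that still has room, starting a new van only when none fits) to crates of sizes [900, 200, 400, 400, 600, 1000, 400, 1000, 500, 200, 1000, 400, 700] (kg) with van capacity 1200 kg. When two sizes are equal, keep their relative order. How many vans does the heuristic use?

7

Sorted descending: 1000, 1000, 1000, 900, 700, 600, 500, 400, 400, 400, 400, 200, 200.
  1000 → van 1 (new)  [load 1000/1200]
  1000 → van 2 (new)  [load 1000/1200]
  1000 → van 3 (new)  [load 1000/1200]
  900 → van 4 (new)  [load 900/1200]
  700 → van 5 (new)  [load 700/1200]
  600 → van 6 (new)  [load 600/1200]
  500 → van 5  [load 1200/1200]
  400 → van 6  [load 1000/1200]
  400 → van 7 (new)  [load 400/1200]
  400 → van 7  [load 800/1200]
  400 → van 7  [load 1200/1200]
  200 → van 1  [load 1200/1200]
  200 → van 2  [load 1200/1200]
7 vans opened.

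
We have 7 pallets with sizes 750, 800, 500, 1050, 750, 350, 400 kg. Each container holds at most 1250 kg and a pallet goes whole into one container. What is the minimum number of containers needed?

Total = 1050 + 800 + 750 + 750 + 500 + 400 + 350 = 4600 kg.
Lower bound: ⌈4600/1250⌉ = 4 containers.
A packing using 4 containers:
  container 1: 1050 = 1050
  container 2: 800 + 400 = 1200
  container 3: 750 + 500 = 1250
  container 4: 750 + 350 = 1100
This matches the lower bound, so 4 is optimal.

4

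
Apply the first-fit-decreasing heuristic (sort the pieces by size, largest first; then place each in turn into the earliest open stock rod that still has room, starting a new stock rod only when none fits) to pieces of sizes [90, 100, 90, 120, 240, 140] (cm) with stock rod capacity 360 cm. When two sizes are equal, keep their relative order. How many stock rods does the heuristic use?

Sorted descending: 240, 140, 120, 100, 90, 90.
  240 → stock rod 1 (new)  [load 240/360]
  140 → stock rod 2 (new)  [load 140/360]
  120 → stock rod 1  [load 360/360]
  100 → stock rod 2  [load 240/360]
  90 → stock rod 2  [load 330/360]
  90 → stock rod 3 (new)  [load 90/360]
3 stock rods opened.

3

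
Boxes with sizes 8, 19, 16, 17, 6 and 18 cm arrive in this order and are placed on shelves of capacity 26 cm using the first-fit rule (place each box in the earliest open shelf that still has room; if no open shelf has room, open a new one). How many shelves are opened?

4

  8 → shelf 1 (new)  [load 8/26]
  19 → shelf 2 (new)  [load 19/26]
  16 → shelf 1  [load 24/26]
  17 → shelf 3 (new)  [load 17/26]
  6 → shelf 2  [load 25/26]
  18 → shelf 4 (new)  [load 18/26]
4 shelves opened.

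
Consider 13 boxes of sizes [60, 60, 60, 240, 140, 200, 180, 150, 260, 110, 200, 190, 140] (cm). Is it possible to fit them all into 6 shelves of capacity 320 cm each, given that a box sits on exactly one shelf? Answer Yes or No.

Total = 1990 cm; ⌈1990/320⌉ = 7.
At least 7 shelves are required, but only 6 are allowed.

No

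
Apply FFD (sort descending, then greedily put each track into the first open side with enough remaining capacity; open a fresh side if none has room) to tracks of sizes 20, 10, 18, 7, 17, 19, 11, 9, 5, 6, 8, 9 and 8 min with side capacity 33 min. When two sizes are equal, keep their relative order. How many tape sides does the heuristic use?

Sorted descending: 20, 19, 18, 17, 11, 10, 9, 9, 8, 8, 7, 6, 5.
  20 → side 1 (new)  [load 20/33]
  19 → side 2 (new)  [load 19/33]
  18 → side 3 (new)  [load 18/33]
  17 → side 4 (new)  [load 17/33]
  11 → side 1  [load 31/33]
  10 → side 2  [load 29/33]
  9 → side 3  [load 27/33]
  9 → side 4  [load 26/33]
  8 → side 5 (new)  [load 8/33]
  8 → side 5  [load 16/33]
  7 → side 4  [load 33/33]
  6 → side 3  [load 33/33]
  5 → side 5  [load 21/33]
5 tape sides opened.

5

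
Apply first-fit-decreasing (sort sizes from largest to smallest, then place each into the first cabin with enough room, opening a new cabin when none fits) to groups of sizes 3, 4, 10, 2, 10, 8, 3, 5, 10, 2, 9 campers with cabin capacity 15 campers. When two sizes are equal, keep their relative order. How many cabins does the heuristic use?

5

Sorted descending: 10, 10, 10, 9, 8, 5, 4, 3, 3, 2, 2.
  10 → cabin 1 (new)  [load 10/15]
  10 → cabin 2 (new)  [load 10/15]
  10 → cabin 3 (new)  [load 10/15]
  9 → cabin 4 (new)  [load 9/15]
  8 → cabin 5 (new)  [load 8/15]
  5 → cabin 1  [load 15/15]
  4 → cabin 2  [load 14/15]
  3 → cabin 3  [load 13/15]
  3 → cabin 4  [load 12/15]
  2 → cabin 3  [load 15/15]
  2 → cabin 4  [load 14/15]
5 cabins opened.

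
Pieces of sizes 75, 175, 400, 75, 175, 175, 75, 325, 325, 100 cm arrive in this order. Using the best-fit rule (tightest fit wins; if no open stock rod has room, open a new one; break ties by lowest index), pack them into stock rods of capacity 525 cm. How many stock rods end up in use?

4

  75 → stock rod 1 (new)  [load 75/525]
  175 → stock rod 1  [load 250/525]
  400 → stock rod 2 (new)  [load 400/525]
  75 → stock rod 2  [load 475/525]
  175 → stock rod 1  [load 425/525]
  175 → stock rod 3 (new)  [load 175/525]
  75 → stock rod 1  [load 500/525]
  325 → stock rod 3  [load 500/525]
  325 → stock rod 4 (new)  [load 325/525]
  100 → stock rod 4  [load 425/525]
4 stock rods opened.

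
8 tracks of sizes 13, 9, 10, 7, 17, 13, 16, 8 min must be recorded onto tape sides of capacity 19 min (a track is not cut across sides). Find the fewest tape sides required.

6

Total = 17 + 16 + 13 + 13 + 10 + 9 + 8 + 7 = 93 min.
Lower bound: ⌈93/19⌉ = 5 tape sides.
A packing using 6 tape sides:
  side 1: 17 = 17
  side 2: 16 = 16
  side 3: 13 = 13
  side 4: 13 = 13
  side 5: 10 + 9 = 19
  side 6: 8 + 7 = 15
No arrangement into 5 tape sides stays within capacity, so 6 is optimal.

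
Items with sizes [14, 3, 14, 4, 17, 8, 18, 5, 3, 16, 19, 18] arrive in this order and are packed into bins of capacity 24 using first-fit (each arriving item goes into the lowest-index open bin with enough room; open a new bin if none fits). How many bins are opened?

7

  14 → bin 1 (new)  [load 14/24]
  3 → bin 1  [load 17/24]
  14 → bin 2 (new)  [load 14/24]
  4 → bin 1  [load 21/24]
  17 → bin 3 (new)  [load 17/24]
  8 → bin 2  [load 22/24]
  18 → bin 4 (new)  [load 18/24]
  5 → bin 3  [load 22/24]
  3 → bin 1  [load 24/24]
  16 → bin 5 (new)  [load 16/24]
  19 → bin 6 (new)  [load 19/24]
  18 → bin 7 (new)  [load 18/24]
7 bins opened.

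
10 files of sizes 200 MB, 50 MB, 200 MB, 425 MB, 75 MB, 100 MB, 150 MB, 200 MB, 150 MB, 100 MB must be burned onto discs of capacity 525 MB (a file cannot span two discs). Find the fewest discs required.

4

Total = 425 + 200 + 200 + 200 + 150 + 150 + 100 + 100 + 75 + 50 = 1650 MB.
Lower bound: ⌈1650/525⌉ = 4 discs.
A packing using 4 discs:
  disc 1: 425 + 100 = 525
  disc 2: 200 + 200 + 100 = 500
  disc 3: 200 + 150 + 150 = 500
  disc 4: 75 + 50 = 125
This matches the lower bound, so 4 is optimal.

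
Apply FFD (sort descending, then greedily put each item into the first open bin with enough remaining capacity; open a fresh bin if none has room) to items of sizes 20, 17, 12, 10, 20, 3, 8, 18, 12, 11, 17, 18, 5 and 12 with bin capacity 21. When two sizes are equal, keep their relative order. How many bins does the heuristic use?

Sorted descending: 20, 20, 18, 18, 17, 17, 12, 12, 12, 11, 10, 8, 5, 3.
  20 → bin 1 (new)  [load 20/21]
  20 → bin 2 (new)  [load 20/21]
  18 → bin 3 (new)  [load 18/21]
  18 → bin 4 (new)  [load 18/21]
  17 → bin 5 (new)  [load 17/21]
  17 → bin 6 (new)  [load 17/21]
  12 → bin 7 (new)  [load 12/21]
  12 → bin 8 (new)  [load 12/21]
  12 → bin 9 (new)  [load 12/21]
  11 → bin 10 (new)  [load 11/21]
  10 → bin 10  [load 21/21]
  8 → bin 7  [load 20/21]
  5 → bin 8  [load 17/21]
  3 → bin 3  [load 21/21]
10 bins opened.

10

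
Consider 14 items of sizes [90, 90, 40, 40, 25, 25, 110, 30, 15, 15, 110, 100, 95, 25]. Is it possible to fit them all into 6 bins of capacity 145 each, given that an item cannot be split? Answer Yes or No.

A valid assignment using 6 bins:
  bin 1: 110 + 30 = 140
  bin 2: 110 + 25 = 135
  bin 3: 100 + 40 = 140
  bin 4: 95 + 40 = 135
  bin 5: 90 + 25 + 25 = 140
  bin 6: 90 + 15 + 15 = 120
Every load is within 145, so 6 bins suffice.

Yes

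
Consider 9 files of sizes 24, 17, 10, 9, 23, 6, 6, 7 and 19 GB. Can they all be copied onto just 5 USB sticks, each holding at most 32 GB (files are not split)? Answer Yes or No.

Yes

A valid assignment using 4 USB sticks:
  USB stick 1: 24 + 7 = 31
  USB stick 2: 23 + 9 = 32
  USB stick 3: 19 + 10 = 29
  USB stick 4: 17 + 6 + 6 = 29
That uses only 4 ≤ 5, so 5 USB sticks are enough.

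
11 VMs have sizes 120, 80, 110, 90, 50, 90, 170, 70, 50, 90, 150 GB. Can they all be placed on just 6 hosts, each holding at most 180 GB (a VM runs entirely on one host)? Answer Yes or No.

No

Total = 1070 GB; ⌈1070/180⌉ = 6.
The bound of 6 does not rule out 6, but exhaustive search shows no assignment into 6 hosts of capacity 180 GB exists — the minimum is 7.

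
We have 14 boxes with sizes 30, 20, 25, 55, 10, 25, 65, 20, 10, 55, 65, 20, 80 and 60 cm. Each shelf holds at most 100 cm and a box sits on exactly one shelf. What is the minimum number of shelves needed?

Total = 80 + 65 + 65 + 60 + 55 + 55 + 30 + 25 + 25 + 20 + 20 + 20 + 10 + 10 = 540 cm.
Lower bound: ⌈540/100⌉ = 6 shelves.
A packing using 6 shelves:
  shelf 1: 80 + 20 = 100
  shelf 2: 65 + 30 = 95
  shelf 3: 65 + 25 + 10 = 100
  shelf 4: 60 + 25 + 10 = 95
  shelf 5: 55 + 20 + 20 = 95
  shelf 6: 55 = 55
This matches the lower bound, so 6 is optimal.

6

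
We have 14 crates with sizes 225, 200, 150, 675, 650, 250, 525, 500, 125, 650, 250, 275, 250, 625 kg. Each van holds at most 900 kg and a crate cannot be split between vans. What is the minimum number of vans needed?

Total = 675 + 650 + 650 + 625 + 525 + 500 + 275 + 250 + 250 + 250 + 225 + 200 + 150 + 125 = 5350 kg.
Lower bound: ⌈5350/900⌉ = 6 vans.
A packing using 6 vans:
  van 1: 675 + 225 = 900
  van 2: 650 + 250 = 900
  van 3: 650 + 250 = 900
  van 4: 625 + 275 = 900
  van 5: 525 + 250 + 125 = 900
  van 6: 500 + 200 + 150 = 850
This matches the lower bound, so 6 is optimal.

6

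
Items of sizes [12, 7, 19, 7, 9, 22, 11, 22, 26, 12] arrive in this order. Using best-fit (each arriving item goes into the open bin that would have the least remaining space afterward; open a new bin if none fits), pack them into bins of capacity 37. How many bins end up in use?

  12 → bin 1 (new)  [load 12/37]
  7 → bin 1  [load 19/37]
  19 → bin 2 (new)  [load 19/37]
  7 → bin 1  [load 26/37]
  9 → bin 1  [load 35/37]
  22 → bin 3 (new)  [load 22/37]
  11 → bin 3  [load 33/37]
  22 → bin 4 (new)  [load 22/37]
  26 → bin 5 (new)  [load 26/37]
  12 → bin 4  [load 34/37]
5 bins opened.

5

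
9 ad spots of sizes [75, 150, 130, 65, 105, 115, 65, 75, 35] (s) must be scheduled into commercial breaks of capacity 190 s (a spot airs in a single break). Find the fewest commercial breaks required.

Total = 150 + 130 + 115 + 105 + 75 + 75 + 65 + 65 + 35 = 815 s.
Lower bound: ⌈815/190⌉ = 5 commercial breaks.
A packing using 5 commercial breaks:
  break 1: 150 + 35 = 185
  break 2: 130 = 130
  break 3: 115 + 75 = 190
  break 4: 105 + 75 = 180
  break 5: 65 + 65 = 130
This matches the lower bound, so 5 is optimal.

5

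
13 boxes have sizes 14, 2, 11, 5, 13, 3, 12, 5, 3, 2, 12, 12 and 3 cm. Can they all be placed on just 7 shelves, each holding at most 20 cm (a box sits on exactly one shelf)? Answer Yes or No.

A valid assignment using 6 shelves:
  shelf 1: 14 + 5 = 19
  shelf 2: 13 + 5 + 2 = 20
  shelf 3: 12 + 3 + 3 + 2 = 20
  shelf 4: 12 + 3 = 15
  shelf 5: 12 = 12
  shelf 6: 11 = 11
That uses only 6 ≤ 7, so 7 shelves are enough.

Yes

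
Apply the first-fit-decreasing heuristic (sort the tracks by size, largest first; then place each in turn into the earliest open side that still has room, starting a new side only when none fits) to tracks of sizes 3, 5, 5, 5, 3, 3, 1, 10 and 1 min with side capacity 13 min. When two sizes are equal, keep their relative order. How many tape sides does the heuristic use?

3

Sorted descending: 10, 5, 5, 5, 3, 3, 3, 1, 1.
  10 → side 1 (new)  [load 10/13]
  5 → side 2 (new)  [load 5/13]
  5 → side 2  [load 10/13]
  5 → side 3 (new)  [load 5/13]
  3 → side 1  [load 13/13]
  3 → side 2  [load 13/13]
  3 → side 3  [load 8/13]
  1 → side 3  [load 9/13]
  1 → side 3  [load 10/13]
3 tape sides opened.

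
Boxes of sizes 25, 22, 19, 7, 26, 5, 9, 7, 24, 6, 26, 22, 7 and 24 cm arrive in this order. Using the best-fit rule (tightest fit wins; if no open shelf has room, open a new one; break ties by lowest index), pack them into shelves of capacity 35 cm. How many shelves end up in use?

8

  25 → shelf 1 (new)  [load 25/35]
  22 → shelf 2 (new)  [load 22/35]
  19 → shelf 3 (new)  [load 19/35]
  7 → shelf 1  [load 32/35]
  26 → shelf 4 (new)  [load 26/35]
  5 → shelf 4  [load 31/35]
  9 → shelf 2  [load 31/35]
  7 → shelf 3  [load 26/35]
  24 → shelf 5 (new)  [load 24/35]
  6 → shelf 3  [load 32/35]
  26 → shelf 6 (new)  [load 26/35]
  22 → shelf 7 (new)  [load 22/35]
  7 → shelf 6  [load 33/35]
  24 → shelf 8 (new)  [load 24/35]
8 shelves opened.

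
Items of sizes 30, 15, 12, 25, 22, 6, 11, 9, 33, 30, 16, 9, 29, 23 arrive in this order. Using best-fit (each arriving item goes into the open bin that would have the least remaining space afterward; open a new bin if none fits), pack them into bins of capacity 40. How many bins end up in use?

8

  30 → bin 1 (new)  [load 30/40]
  15 → bin 2 (new)  [load 15/40]
  12 → bin 2  [load 27/40]
  25 → bin 3 (new)  [load 25/40]
  22 → bin 4 (new)  [load 22/40]
  6 → bin 1  [load 36/40]
  11 → bin 2  [load 38/40]
  9 → bin 3  [load 34/40]
  33 → bin 5 (new)  [load 33/40]
  30 → bin 6 (new)  [load 30/40]
  16 → bin 4  [load 38/40]
  9 → bin 6  [load 39/40]
  29 → bin 7 (new)  [load 29/40]
  23 → bin 8 (new)  [load 23/40]
8 bins opened.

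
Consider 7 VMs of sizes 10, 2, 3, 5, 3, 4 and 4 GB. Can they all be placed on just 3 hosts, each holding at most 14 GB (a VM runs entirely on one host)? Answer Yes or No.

Yes

A valid assignment using 3 hosts:
  host 1: 10 + 4 = 14
  host 2: 5 + 4 + 3 + 2 = 14
  host 3: 3 = 3
Every load is within 14 GB, so 3 hosts suffice.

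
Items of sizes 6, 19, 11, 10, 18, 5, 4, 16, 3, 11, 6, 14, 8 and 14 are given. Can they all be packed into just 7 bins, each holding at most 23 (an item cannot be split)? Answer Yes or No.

Yes

A valid assignment using 7 bins:
  bin 1: 19 + 4 = 23
  bin 2: 18 + 5 = 23
  bin 3: 16 + 6 = 22
  bin 4: 14 + 8 = 22
  bin 5: 14 + 6 + 3 = 23
  bin 6: 11 + 11 = 22
  bin 7: 10 = 10
Every load is within 23, so 7 bins suffice.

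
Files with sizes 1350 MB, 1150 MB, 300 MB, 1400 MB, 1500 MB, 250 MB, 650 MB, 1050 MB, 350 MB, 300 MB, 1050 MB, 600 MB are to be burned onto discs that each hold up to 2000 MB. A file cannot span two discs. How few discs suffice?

Total = 1500 + 1400 + 1350 + 1150 + 1050 + 1050 + 650 + 600 + 350 + 300 + 300 + 250 = 9950 MB.
Lower bound: ⌈9950/2000⌉ = 5 discs.
Also, 6 files each exceed 1000 MB, and no two of those can share a disc, so at least 6 discs are needed.
A packing using 6 discs:
  disc 1: 1500 + 350 = 1850
  disc 2: 1400 + 600 = 2000
  disc 3: 1350 + 650 = 2000
  disc 4: 1150 + 300 + 300 + 250 = 2000
  disc 5: 1050 = 1050
  disc 6: 1050 = 1050
This matches the lower bound, so 6 is optimal.

6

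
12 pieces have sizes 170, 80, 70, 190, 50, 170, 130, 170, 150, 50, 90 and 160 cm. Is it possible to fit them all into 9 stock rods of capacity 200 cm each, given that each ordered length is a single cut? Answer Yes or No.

Yes

A valid assignment using 9 stock rods:
  stock rod 1: 190 = 190
  stock rod 2: 170 = 170
  stock rod 3: 170 = 170
  stock rod 4: 170 = 170
  stock rod 5: 160 = 160
  stock rod 6: 150 + 50 = 200
  stock rod 7: 130 + 70 = 200
  stock rod 8: 90 + 80 = 170
  stock rod 9: 50 = 50
Every load is within 200 cm, so 9 stock rods suffice.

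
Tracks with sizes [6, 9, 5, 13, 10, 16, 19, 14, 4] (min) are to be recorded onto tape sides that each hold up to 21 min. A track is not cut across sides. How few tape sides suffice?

Total = 19 + 16 + 14 + 13 + 10 + 9 + 6 + 5 + 4 = 96 min.
Lower bound: ⌈96/21⌉ = 5 tape sides.
A packing using 5 tape sides:
  side 1: 19 = 19
  side 2: 16 + 5 = 21
  side 3: 14 + 6 = 20
  side 4: 13 + 4 = 17
  side 5: 10 + 9 = 19
This matches the lower bound, so 5 is optimal.

5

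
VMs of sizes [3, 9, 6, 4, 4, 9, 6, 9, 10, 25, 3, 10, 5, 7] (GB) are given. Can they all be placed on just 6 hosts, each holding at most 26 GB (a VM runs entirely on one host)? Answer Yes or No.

A valid assignment using 5 hosts:
  host 1: 25 = 25
  host 2: 10 + 10 + 6 = 26
  host 3: 9 + 9 + 7 = 25
  host 4: 9 + 6 + 5 + 4 = 24
  host 5: 4 + 3 + 3 = 10
That uses only 5 ≤ 6, so 6 hosts are enough.

Yes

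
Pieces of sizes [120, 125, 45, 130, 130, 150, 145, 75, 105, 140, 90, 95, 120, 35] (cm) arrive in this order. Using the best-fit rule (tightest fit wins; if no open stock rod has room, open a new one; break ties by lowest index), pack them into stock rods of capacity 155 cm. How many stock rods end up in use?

12

  120 → stock rod 1 (new)  [load 120/155]
  125 → stock rod 2 (new)  [load 125/155]
  45 → stock rod 3 (new)  [load 45/155]
  130 → stock rod 4 (new)  [load 130/155]
  130 → stock rod 5 (new)  [load 130/155]
  150 → stock rod 6 (new)  [load 150/155]
  145 → stock rod 7 (new)  [load 145/155]
  75 → stock rod 3  [load 120/155]
  105 → stock rod 8 (new)  [load 105/155]
  140 → stock rod 9 (new)  [load 140/155]
  90 → stock rod 10 (new)  [load 90/155]
  95 → stock rod 11 (new)  [load 95/155]
  120 → stock rod 12 (new)  [load 120/155]
  35 → stock rod 1  [load 155/155]
12 stock rods opened.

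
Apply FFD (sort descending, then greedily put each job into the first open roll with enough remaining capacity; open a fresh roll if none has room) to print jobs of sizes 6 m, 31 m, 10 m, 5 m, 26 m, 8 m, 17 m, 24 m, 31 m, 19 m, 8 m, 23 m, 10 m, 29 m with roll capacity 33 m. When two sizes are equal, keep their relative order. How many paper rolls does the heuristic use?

8

Sorted descending: 31, 31, 29, 26, 24, 23, 19, 17, 10, 10, 8, 8, 6, 5.
  31 → roll 1 (new)  [load 31/33]
  31 → roll 2 (new)  [load 31/33]
  29 → roll 3 (new)  [load 29/33]
  26 → roll 4 (new)  [load 26/33]
  24 → roll 5 (new)  [load 24/33]
  23 → roll 6 (new)  [load 23/33]
  19 → roll 7 (new)  [load 19/33]
  17 → roll 8 (new)  [load 17/33]
  10 → roll 6  [load 33/33]
  10 → roll 7  [load 29/33]
  8 → roll 5  [load 32/33]
  8 → roll 8  [load 25/33]
  6 → roll 4  [load 32/33]
  5 → roll 8  [load 30/33]
8 paper rolls opened.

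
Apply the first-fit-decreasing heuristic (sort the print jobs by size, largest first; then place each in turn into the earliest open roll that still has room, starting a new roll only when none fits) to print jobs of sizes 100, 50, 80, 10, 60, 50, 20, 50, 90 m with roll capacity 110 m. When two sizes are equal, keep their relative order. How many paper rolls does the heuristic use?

5

Sorted descending: 100, 90, 80, 60, 50, 50, 50, 20, 10.
  100 → roll 1 (new)  [load 100/110]
  90 → roll 2 (new)  [load 90/110]
  80 → roll 3 (new)  [load 80/110]
  60 → roll 4 (new)  [load 60/110]
  50 → roll 4  [load 110/110]
  50 → roll 5 (new)  [load 50/110]
  50 → roll 5  [load 100/110]
  20 → roll 2  [load 110/110]
  10 → roll 1  [load 110/110]
5 paper rolls opened.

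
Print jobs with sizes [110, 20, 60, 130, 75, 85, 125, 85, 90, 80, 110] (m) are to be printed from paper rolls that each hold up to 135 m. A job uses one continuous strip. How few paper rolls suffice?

Total = 130 + 125 + 110 + 110 + 90 + 85 + 85 + 80 + 75 + 60 + 20 = 970 m.
Lower bound: ⌈970/135⌉ = 8 paper rolls.
Also, 9 print jobs each exceed 135/2 m, and no two of those can share a roll, so at least 9 paper rolls are needed.
A packing using 9 paper rolls:
  roll 1: 130 = 130
  roll 2: 125 = 125
  roll 3: 110 + 20 = 130
  roll 4: 110 = 110
  roll 5: 90 = 90
  roll 6: 85 = 85
  roll 7: 85 = 85
  roll 8: 80 = 80
  roll 9: 75 + 60 = 135
This matches the lower bound, so 9 is optimal.

9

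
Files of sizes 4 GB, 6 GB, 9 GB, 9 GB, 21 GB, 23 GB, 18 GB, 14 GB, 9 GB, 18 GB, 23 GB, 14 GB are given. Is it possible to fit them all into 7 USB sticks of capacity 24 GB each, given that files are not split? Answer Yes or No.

No

Total = 168 GB; ⌈168/24⌉ = 7.
The bound of 7 does not rule out 7, but exhaustive search shows no assignment into 7 USB sticks of capacity 24 GB exists — the minimum is 8.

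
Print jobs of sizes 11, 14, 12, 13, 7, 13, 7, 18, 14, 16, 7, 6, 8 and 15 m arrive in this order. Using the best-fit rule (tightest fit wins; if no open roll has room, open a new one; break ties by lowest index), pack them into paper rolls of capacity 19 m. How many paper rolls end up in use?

  11 → roll 1 (new)  [load 11/19]
  14 → roll 2 (new)  [load 14/19]
  12 → roll 3 (new)  [load 12/19]
  13 → roll 4 (new)  [load 13/19]
  7 → roll 3  [load 19/19]
  13 → roll 5 (new)  [load 13/19]
  7 → roll 1  [load 18/19]
  18 → roll 6 (new)  [load 18/19]
  14 → roll 7 (new)  [load 14/19]
  16 → roll 8 (new)  [load 16/19]
  7 → roll 9 (new)  [load 7/19]
  6 → roll 4  [load 19/19]
  8 → roll 9  [load 15/19]
  15 → roll 10 (new)  [load 15/19]
10 paper rolls opened.

10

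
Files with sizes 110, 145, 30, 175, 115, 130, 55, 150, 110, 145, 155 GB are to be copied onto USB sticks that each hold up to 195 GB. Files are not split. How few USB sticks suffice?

9

Total = 175 + 155 + 150 + 145 + 145 + 130 + 115 + 110 + 110 + 55 + 30 = 1320 GB.
Lower bound: ⌈1320/195⌉ = 7 USB sticks.
Also, 9 files each exceed 195/2 GB, and no two of those can share a USB stick, so at least 9 USB sticks are needed.
A packing using 9 USB sticks:
  USB stick 1: 175 = 175
  USB stick 2: 155 + 30 = 185
  USB stick 3: 150 = 150
  USB stick 4: 145 = 145
  USB stick 5: 145 = 145
  USB stick 6: 130 + 55 = 185
  USB stick 7: 115 = 115
  USB stick 8: 110 = 110
  USB stick 9: 110 = 110
This matches the lower bound, so 9 is optimal.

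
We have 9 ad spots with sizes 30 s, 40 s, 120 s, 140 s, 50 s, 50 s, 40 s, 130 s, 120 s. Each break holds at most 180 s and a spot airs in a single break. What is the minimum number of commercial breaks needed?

Total = 140 + 130 + 120 + 120 + 50 + 50 + 40 + 40 + 30 = 720 s.
Lower bound: ⌈720/180⌉ = 4 commercial breaks.
A packing using 5 commercial breaks:
  break 1: 140 + 40 = 180
  break 2: 130 + 50 = 180
  break 3: 120 + 50 = 170
  break 4: 120 + 40 = 160
  break 5: 30 = 30
No arrangement into 4 commercial breaks stays within capacity, so 5 is optimal.

5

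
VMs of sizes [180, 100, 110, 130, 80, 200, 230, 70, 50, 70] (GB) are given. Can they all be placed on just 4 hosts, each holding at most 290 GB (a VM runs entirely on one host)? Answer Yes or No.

Total = 1220 GB; ⌈1220/290⌉ = 5.
At least 5 hosts are required, but only 4 are allowed.

No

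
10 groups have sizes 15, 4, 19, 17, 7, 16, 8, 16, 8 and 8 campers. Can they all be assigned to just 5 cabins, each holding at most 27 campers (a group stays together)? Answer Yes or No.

A valid assignment using 5 cabins:
  cabin 1: 19 + 8 = 27
  cabin 2: 17 + 8 = 25
  cabin 3: 16 + 8 = 24
  cabin 4: 16 + 7 + 4 = 27
  cabin 5: 15 = 15
Every load is within 27 campers, so 5 cabins suffice.

Yes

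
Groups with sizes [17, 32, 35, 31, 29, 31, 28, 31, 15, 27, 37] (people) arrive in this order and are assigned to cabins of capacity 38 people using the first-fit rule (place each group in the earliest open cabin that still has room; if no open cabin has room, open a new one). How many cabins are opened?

10

  17 → cabin 1 (new)  [load 17/38]
  32 → cabin 2 (new)  [load 32/38]
  35 → cabin 3 (new)  [load 35/38]
  31 → cabin 4 (new)  [load 31/38]
  29 → cabin 5 (new)  [load 29/38]
  31 → cabin 6 (new)  [load 31/38]
  28 → cabin 7 (new)  [load 28/38]
  31 → cabin 8 (new)  [load 31/38]
  15 → cabin 1  [load 32/38]
  27 → cabin 9 (new)  [load 27/38]
  37 → cabin 10 (new)  [load 37/38]
10 cabins opened.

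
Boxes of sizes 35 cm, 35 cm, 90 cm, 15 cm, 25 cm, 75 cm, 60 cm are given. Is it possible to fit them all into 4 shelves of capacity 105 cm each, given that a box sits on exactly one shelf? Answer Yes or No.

A valid assignment using 4 shelves:
  shelf 1: 90 + 15 = 105
  shelf 2: 75 + 25 = 100
  shelf 3: 60 + 35 = 95
  shelf 4: 35 = 35
Every load is within 105 cm, so 4 shelves suffice.

Yes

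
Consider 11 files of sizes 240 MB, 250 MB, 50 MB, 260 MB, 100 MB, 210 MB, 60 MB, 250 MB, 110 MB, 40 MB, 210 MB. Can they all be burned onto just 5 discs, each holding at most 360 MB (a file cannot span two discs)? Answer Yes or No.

Total = 1780 MB; ⌈1780/360⌉ = 5.
6 files each exceed half the capacity and cannot share a disc, forcing at least 6 discs.
At least 6 discs are required, but only 5 are allowed.

No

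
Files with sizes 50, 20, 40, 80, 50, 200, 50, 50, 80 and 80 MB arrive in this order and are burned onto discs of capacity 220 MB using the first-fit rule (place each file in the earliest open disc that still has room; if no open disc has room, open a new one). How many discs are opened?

4

  50 → disc 1 (new)  [load 50/220]
  20 → disc 1  [load 70/220]
  40 → disc 1  [load 110/220]
  80 → disc 1  [load 190/220]
  50 → disc 2 (new)  [load 50/220]
  200 → disc 3 (new)  [load 200/220]
  50 → disc 2  [load 100/220]
  50 → disc 2  [load 150/220]
  80 → disc 4 (new)  [load 80/220]
  80 → disc 4  [load 160/220]
4 discs opened.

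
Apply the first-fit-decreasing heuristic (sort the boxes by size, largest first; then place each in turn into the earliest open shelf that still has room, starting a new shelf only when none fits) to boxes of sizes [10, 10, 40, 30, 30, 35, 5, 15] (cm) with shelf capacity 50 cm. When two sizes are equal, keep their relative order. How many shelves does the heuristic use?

Sorted descending: 40, 35, 30, 30, 15, 10, 10, 5.
  40 → shelf 1 (new)  [load 40/50]
  35 → shelf 2 (new)  [load 35/50]
  30 → shelf 3 (new)  [load 30/50]
  30 → shelf 4 (new)  [load 30/50]
  15 → shelf 2  [load 50/50]
  10 → shelf 1  [load 50/50]
  10 → shelf 3  [load 40/50]
  5 → shelf 3  [load 45/50]
4 shelves opened.

4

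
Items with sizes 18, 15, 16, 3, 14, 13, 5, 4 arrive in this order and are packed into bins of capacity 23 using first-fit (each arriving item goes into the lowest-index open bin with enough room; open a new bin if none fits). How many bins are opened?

5

  18 → bin 1 (new)  [load 18/23]
  15 → bin 2 (new)  [load 15/23]
  16 → bin 3 (new)  [load 16/23]
  3 → bin 1  [load 21/23]
  14 → bin 4 (new)  [load 14/23]
  13 → bin 5 (new)  [load 13/23]
  5 → bin 2  [load 20/23]
  4 → bin 3  [load 20/23]
5 bins opened.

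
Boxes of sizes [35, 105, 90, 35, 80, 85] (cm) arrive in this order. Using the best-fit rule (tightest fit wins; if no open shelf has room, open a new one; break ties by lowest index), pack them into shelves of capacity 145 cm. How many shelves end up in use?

  35 → shelf 1 (new)  [load 35/145]
  105 → shelf 1  [load 140/145]
  90 → shelf 2 (new)  [load 90/145]
  35 → shelf 2  [load 125/145]
  80 → shelf 3 (new)  [load 80/145]
  85 → shelf 4 (new)  [load 85/145]
4 shelves opened.

4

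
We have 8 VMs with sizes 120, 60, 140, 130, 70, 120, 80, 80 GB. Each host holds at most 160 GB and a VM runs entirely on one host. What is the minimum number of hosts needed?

6

Total = 140 + 130 + 120 + 120 + 80 + 80 + 70 + 60 = 800 GB.
Lower bound: ⌈800/160⌉ = 5 hosts.
A packing using 6 hosts:
  host 1: 140 = 140
  host 2: 130 = 130
  host 3: 120 = 120
  host 4: 120 = 120
  host 5: 80 + 80 = 160
  host 6: 70 + 60 = 130
No arrangement into 5 hosts stays within capacity, so 6 is optimal.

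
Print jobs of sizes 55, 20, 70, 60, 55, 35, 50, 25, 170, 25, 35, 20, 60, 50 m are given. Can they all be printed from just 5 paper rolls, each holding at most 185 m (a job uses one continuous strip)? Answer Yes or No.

A valid assignment using 5 paper rolls:
  roll 1: 170 = 170
  roll 2: 70 + 60 + 55 = 185
  roll 3: 60 + 55 + 50 + 20 = 185
  roll 4: 50 + 35 + 35 + 25 + 25 = 170
  roll 5: 20 = 20
Every load is within 185 m, so 5 paper rolls suffice.

Yes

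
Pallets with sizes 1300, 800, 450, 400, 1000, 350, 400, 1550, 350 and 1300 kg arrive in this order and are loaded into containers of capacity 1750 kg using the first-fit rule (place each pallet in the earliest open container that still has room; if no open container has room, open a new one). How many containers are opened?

5

  1300 → container 1 (new)  [load 1300/1750]
  800 → container 2 (new)  [load 800/1750]
  450 → container 1  [load 1750/1750]
  400 → container 2  [load 1200/1750]
  1000 → container 3 (new)  [load 1000/1750]
  350 → container 2  [load 1550/1750]
  400 → container 3  [load 1400/1750]
  1550 → container 4 (new)  [load 1550/1750]
  350 → container 3  [load 1750/1750]
  1300 → container 5 (new)  [load 1300/1750]
5 containers opened.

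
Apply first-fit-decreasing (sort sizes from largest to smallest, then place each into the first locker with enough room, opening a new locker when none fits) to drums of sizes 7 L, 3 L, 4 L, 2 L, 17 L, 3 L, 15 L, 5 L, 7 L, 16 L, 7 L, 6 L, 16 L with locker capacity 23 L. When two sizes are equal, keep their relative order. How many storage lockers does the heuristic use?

Sorted descending: 17, 16, 16, 15, 7, 7, 7, 6, 5, 4, 3, 3, 2.
  17 → locker 1 (new)  [load 17/23]
  16 → locker 2 (new)  [load 16/23]
  16 → locker 3 (new)  [load 16/23]
  15 → locker 4 (new)  [load 15/23]
  7 → locker 2  [load 23/23]
  7 → locker 3  [load 23/23]
  7 → locker 4  [load 22/23]
  6 → locker 1  [load 23/23]
  5 → locker 5 (new)  [load 5/23]
  4 → locker 5  [load 9/23]
  3 → locker 5  [load 12/23]
  3 → locker 5  [load 15/23]
  2 → locker 5  [load 17/23]
5 storage lockers opened.

5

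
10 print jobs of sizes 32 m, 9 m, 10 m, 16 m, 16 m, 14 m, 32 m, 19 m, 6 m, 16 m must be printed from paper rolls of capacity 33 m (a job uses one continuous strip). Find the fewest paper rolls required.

Total = 32 + 32 + 19 + 16 + 16 + 16 + 14 + 10 + 9 + 6 = 170 m.
Lower bound: ⌈170/33⌉ = 6 paper rolls.
A packing using 6 paper rolls:
  roll 1: 32 = 32
  roll 2: 32 = 32
  roll 3: 19 + 14 = 33
  roll 4: 16 + 16 = 32
  roll 5: 16 + 10 + 6 = 32
  roll 6: 9 = 9
This matches the lower bound, so 6 is optimal.

6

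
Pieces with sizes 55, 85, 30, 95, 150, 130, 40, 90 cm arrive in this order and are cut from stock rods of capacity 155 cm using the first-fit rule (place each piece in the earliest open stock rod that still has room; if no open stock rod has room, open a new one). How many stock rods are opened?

  55 → stock rod 1 (new)  [load 55/155]
  85 → stock rod 1  [load 140/155]
  30 → stock rod 2 (new)  [load 30/155]
  95 → stock rod 2  [load 125/155]
  150 → stock rod 3 (new)  [load 150/155]
  130 → stock rod 4 (new)  [load 130/155]
  40 → stock rod 5 (new)  [load 40/155]
  90 → stock rod 5  [load 130/155]
5 stock rods opened.

5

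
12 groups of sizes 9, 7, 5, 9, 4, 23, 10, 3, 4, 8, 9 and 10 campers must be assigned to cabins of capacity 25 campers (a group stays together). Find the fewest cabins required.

5

Total = 23 + 10 + 10 + 9 + 9 + 9 + 8 + 7 + 5 + 4 + 4 + 3 = 101 campers.
Lower bound: ⌈101/25⌉ = 5 cabins.
A packing using 5 cabins:
  cabin 1: 23 = 23
  cabin 2: 10 + 10 + 5 = 25
  cabin 3: 9 + 9 + 7 = 25
  cabin 4: 9 + 8 + 4 + 4 = 25
  cabin 5: 3 = 3
This matches the lower bound, so 5 is optimal.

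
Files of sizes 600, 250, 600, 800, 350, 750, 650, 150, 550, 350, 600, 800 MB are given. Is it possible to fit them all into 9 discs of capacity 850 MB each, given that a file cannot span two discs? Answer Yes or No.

Yes

A valid assignment using 9 discs:
  disc 1: 800 = 800
  disc 2: 800 = 800
  disc 3: 750 = 750
  disc 4: 650 + 150 = 800
  disc 5: 600 + 250 = 850
  disc 6: 600 = 600
  disc 7: 600 = 600
  disc 8: 550 = 550
  disc 9: 350 + 350 = 700
Every load is within 850 MB, so 9 discs suffice.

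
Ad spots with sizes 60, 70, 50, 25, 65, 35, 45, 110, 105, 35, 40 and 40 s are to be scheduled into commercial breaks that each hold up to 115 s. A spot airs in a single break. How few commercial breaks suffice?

Total = 110 + 105 + 70 + 65 + 60 + 50 + 45 + 40 + 40 + 35 + 35 + 25 = 680 s.
Lower bound: ⌈680/115⌉ = 6 commercial breaks.
A packing using 7 commercial breaks:
  break 1: 110 = 110
  break 2: 105 = 105
  break 3: 70 + 45 = 115
  break 4: 65 + 50 = 115
  break 5: 60 + 40 = 100
  break 6: 40 + 35 + 35 = 110
  break 7: 25 = 25
No arrangement into 6 commercial breaks stays within capacity, so 7 is optimal.

7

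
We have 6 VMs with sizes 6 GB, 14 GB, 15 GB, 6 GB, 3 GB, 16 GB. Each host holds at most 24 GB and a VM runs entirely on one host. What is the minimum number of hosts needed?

3

Total = 16 + 15 + 14 + 6 + 6 + 3 = 60 GB.
Lower bound: ⌈60/24⌉ = 3 hosts.
A packing using 3 hosts:
  host 1: 16 + 6 = 22
  host 2: 15 + 6 + 3 = 24
  host 3: 14 = 14
This matches the lower bound, so 3 is optimal.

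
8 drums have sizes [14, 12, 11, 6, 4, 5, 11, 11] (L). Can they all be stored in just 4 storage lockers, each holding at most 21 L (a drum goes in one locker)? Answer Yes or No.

No

Total = 74 L; ⌈74/21⌉ = 4.
5 drums each exceed half the capacity and cannot share a locker, forcing at least 5 storage lockers.
At least 5 storage lockers are required, but only 4 are allowed.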